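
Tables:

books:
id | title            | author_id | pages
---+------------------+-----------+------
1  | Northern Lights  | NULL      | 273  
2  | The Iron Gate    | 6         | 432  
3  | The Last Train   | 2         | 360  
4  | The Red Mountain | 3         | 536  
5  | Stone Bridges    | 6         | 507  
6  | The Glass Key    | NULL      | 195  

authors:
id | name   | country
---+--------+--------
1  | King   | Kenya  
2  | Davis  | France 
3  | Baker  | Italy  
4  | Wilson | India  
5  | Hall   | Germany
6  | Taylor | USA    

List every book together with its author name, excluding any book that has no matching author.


INNER JOIN keeps only books rows whose author_id matches an id in authors. Walk through each book:
  - book 1 (Northern Lights): author_id=NULL, no match -> dropped
  - book 2 (The Iron Gate): author_id=6 -> matches Taylor
  - book 3 (The Last Train): author_id=2 -> matches Davis
  - book 4 (The Red Mountain): author_id=3 -> matches Baker
  - book 5 (Stone Bridges): author_id=6 -> matches Taylor
  - book 6 (The Glass Key): author_id=NULL, no match -> dropped
So 2 of 6 rows are dropped.

SQL:
SELECT a.title, b.name AS author
FROM books a
INNER JOIN authors b ON a.author_id = b.id

Result:
title            | author
-----------------+-------
The Iron Gate    | Taylor
The Last Train   | Davis 
The Red Mountain | Baker 
Stone Bridges    | Taylor


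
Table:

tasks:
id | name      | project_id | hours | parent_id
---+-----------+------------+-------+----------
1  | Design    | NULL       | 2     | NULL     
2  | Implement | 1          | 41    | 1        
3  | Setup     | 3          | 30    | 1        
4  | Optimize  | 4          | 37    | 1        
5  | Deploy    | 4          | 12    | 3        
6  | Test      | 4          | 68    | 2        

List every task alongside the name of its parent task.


This is a self-join: tasks is joined to a second copy of itself, matching each row's parent_id to another row's id. Use LEFT JOIN so rows with parent_id=NULL are kept.
  - task 1 (Design): parent_id=NULL -> NULL
  - task 2 (Implement): parent_id=1 -> Design
  - task 3 (Setup): parent_id=1 -> Design
  - task 4 (Optimize): parent_id=1 -> Design
  - task 5 (Deploy): parent_id=3 -> Setup
  - task 6 (Test): parent_id=2 -> Implement

SQL:
SELECT a.name AS item, b.name AS parent
FROM tasks a
LEFT JOIN tasks b ON a.parent_id = b.id

Result:
item      | parent   
----------+----------
Design    | NULL     
Implement | Design   
Setup     | Design   
Optimize  | Design   
Deploy    | Setup    
Test      | Implement


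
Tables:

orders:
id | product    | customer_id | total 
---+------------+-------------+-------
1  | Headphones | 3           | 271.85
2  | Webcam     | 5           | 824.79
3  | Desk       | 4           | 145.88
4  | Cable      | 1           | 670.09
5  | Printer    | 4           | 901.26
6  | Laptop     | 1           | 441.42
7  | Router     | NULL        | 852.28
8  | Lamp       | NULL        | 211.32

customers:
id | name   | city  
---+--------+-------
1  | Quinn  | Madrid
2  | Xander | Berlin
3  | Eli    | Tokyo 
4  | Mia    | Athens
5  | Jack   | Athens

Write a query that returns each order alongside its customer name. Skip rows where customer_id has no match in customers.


INNER JOIN keeps only orders rows whose customer_id matches an id in customers. Walk through each order:
  - order 1 (Headphones): customer_id=3 -> matches Eli
  - order 2 (Webcam): customer_id=5 -> matches Jack
  - order 3 (Desk): customer_id=4 -> matches Mia
  - order 4 (Cable): customer_id=1 -> matches Quinn
  - order 5 (Printer): customer_id=4 -> matches Mia
  - order 6 (Laptop): customer_id=1 -> matches Quinn
  - order 7 (Router): customer_id=NULL, no match -> dropped
  - order 8 (Lamp): customer_id=NULL, no match -> dropped
So 2 of 8 rows are dropped.

SQL:
SELECT a.product, b.name AS customer
FROM orders a
INNER JOIN customers b ON a.customer_id = b.id

Result:
product    | customer
-----------+---------
Headphones | Eli     
Webcam     | Jack    
Desk       | Mia     
Cable      | Quinn   
Printer    | Mia     
Laptop     | Quinn   


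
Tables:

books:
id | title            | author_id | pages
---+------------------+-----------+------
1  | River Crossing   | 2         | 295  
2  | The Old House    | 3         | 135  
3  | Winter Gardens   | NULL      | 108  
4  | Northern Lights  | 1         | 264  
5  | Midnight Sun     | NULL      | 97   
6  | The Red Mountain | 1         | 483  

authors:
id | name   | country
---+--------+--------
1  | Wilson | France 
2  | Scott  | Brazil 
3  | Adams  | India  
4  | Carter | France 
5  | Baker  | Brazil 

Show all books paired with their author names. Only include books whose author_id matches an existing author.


INNER JOIN keeps only books rows whose author_id matches an id in authors. Walk through each book:
  - book 1 (River Crossing): author_id=2 -> matches Scott
  - book 2 (The Old House): author_id=3 -> matches Adams
  - book 3 (Winter Gardens): author_id=NULL, no match -> dropped
  - book 4 (Northern Lights): author_id=1 -> matches Wilson
  - book 5 (Midnight Sun): author_id=NULL, no match -> dropped
  - book 6 (The Red Mountain): author_id=1 -> matches Wilson
So 2 of 6 rows are dropped.

SQL:
SELECT a.title, b.name AS author
FROM books a
INNER JOIN authors b ON a.author_id = b.id

Result:
title            | author
-----------------+-------
River Crossing   | Scott 
The Old House    | Adams 
Northern Lights  | Wilson
The Red Mountain | Wilson


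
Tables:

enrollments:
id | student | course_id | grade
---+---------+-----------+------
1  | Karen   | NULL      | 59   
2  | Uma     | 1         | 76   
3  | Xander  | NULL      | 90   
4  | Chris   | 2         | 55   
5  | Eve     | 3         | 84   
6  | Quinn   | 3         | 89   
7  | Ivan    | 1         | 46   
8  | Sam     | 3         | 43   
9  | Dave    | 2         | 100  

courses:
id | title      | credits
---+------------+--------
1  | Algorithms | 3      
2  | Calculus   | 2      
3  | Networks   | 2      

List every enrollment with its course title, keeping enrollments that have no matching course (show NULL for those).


LEFT JOIN keeps every row from enrollments (the left table); where course_id has no match in courses, the course columns become NULL. Walk through each enrollment:
  - enrollment 1 (Karen): course_id=NULL, no match -> kept with NULL
  - enrollment 2 (Uma): course_id=1 -> matches Algorithms
  - enrollment 3 (Xander): course_id=NULL, no match -> kept with NULL
  - enrollment 4 (Chris): course_id=2 -> matches Calculus
  - enrollment 5 (Eve): course_id=3 -> matches Networks
  - enrollment 6 (Quinn): course_id=3 -> matches Networks
  - enrollment 7 (Ivan): course_id=1 -> matches Algorithms
  - enrollment 8 (Sam): course_id=3 -> matches Networks
  - enrollment 9 (Dave): course_id=2 -> matches Calculus
All 9 rows appear; 2 have NULL course.

SQL:
SELECT a.student, b.title AS course
FROM enrollments a
LEFT JOIN courses b ON a.course_id = b.id

Result:
student | course    
--------+-----------
Karen   | NULL      
Uma     | Algorithms
Xander  | NULL      
Chris   | Calculus  
Eve     | Networks  
Quinn   | Networks  
Ivan    | Algorithms
Sam     | Networks  
Dave    | Calculus  


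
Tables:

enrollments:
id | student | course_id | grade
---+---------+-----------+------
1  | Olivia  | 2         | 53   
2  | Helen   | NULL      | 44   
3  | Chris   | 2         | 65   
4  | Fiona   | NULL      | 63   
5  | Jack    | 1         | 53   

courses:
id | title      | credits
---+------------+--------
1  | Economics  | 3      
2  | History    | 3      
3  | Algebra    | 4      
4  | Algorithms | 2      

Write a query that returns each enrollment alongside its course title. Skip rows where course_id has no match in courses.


INNER JOIN keeps only enrollments rows whose course_id matches an id in courses. Walk through each enrollment:
  - enrollment 1 (Olivia): course_id=2 -> matches History
  - enrollment 2 (Helen): course_id=NULL, no match -> dropped
  - enrollment 3 (Chris): course_id=2 -> matches History
  - enrollment 4 (Fiona): course_id=NULL, no match -> dropped
  - enrollment 5 (Jack): course_id=1 -> matches Economics
So 2 of 5 rows are dropped.

SQL:
SELECT a.student, b.title AS course
FROM enrollments a
INNER JOIN courses b ON a.course_id = b.id

Result:
student | course   
--------+----------
Olivia  | History  
Chris   | History  
Jack    | Economics


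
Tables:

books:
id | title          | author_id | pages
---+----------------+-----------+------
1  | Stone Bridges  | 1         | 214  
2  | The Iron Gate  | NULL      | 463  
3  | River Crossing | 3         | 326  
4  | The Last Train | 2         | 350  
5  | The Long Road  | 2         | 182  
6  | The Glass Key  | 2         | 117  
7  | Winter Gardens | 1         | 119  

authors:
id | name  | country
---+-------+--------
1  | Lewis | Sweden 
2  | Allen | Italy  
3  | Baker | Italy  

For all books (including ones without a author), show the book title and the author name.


LEFT JOIN keeps every row from books (the left table); where author_id has no match in authors, the author columns become NULL. Walk through each book:
  - book 1 (Stone Bridges): author_id=1 -> matches Lewis
  - book 2 (The Iron Gate): author_id=NULL, no match -> kept with NULL
  - book 3 (River Crossing): author_id=3 -> matches Baker
  - book 4 (The Last Train): author_id=2 -> matches Allen
  - book 5 (The Long Road): author_id=2 -> matches Allen
  - book 6 (The Glass Key): author_id=2 -> matches Allen
  - book 7 (Winter Gardens): author_id=1 -> matches Lewis
All 7 rows appear; 1 has NULL author.

SQL:
SELECT a.title, b.name AS author
FROM books a
LEFT JOIN authors b ON a.author_id = b.id

Result:
title          | author
---------------+-------
Stone Bridges  | Lewis 
The Iron Gate  | NULL  
River Crossing | Baker 
The Last Train | Allen 
The Long Road  | Allen 
The Glass Key  | Allen 
Winter Gardens | Lewis 


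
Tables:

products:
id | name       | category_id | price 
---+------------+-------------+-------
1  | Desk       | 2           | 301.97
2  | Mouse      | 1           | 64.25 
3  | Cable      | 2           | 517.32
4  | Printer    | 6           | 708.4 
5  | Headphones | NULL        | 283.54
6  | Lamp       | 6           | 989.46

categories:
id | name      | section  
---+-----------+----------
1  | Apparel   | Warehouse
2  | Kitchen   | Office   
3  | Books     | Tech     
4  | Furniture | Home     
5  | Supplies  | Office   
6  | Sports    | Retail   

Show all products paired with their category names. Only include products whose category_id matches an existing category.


INNER JOIN keeps only products rows whose category_id matches an id in categories. Walk through each product:
  - product 1 (Desk): category_id=2 -> matches Kitchen
  - product 2 (Mouse): category_id=1 -> matches Apparel
  - product 3 (Cable): category_id=2 -> matches Kitchen
  - product 4 (Printer): category_id=6 -> matches Sports
  - product 5 (Headphones): category_id=NULL, no match -> dropped
  - product 6 (Lamp): category_id=6 -> matches Sports
So 1 of 6 rows is dropped.

SQL:
SELECT a.name, b.name AS category
FROM products a
INNER JOIN categories b ON a.category_id = b.id

Result:
name    | category
--------+---------
Desk    | Kitchen 
Mouse   | Apparel 
Cable   | Kitchen 
Printer | Sports  
Lamp    | Sports  


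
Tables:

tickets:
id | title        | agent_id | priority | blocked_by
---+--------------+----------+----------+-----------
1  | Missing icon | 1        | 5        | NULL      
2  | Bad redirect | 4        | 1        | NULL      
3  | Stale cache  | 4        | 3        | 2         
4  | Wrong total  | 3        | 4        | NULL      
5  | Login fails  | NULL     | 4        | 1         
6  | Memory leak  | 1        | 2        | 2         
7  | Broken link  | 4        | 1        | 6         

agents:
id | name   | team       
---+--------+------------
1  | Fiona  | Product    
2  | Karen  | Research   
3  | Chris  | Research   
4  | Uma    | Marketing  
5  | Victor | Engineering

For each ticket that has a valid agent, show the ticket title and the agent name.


INNER JOIN keeps only tickets rows whose agent_id matches an id in agents. Walk through each ticket:
  - ticket 1 (Missing icon): agent_id=1 -> matches Fiona
  - ticket 2 (Bad redirect): agent_id=4 -> matches Uma
  - ticket 3 (Stale cache): agent_id=4 -> matches Uma
  - ticket 4 (Wrong total): agent_id=3 -> matches Chris
  - ticket 5 (Login fails): agent_id=NULL, no match -> dropped
  - ticket 6 (Memory leak): agent_id=1 -> matches Fiona
  - ticket 7 (Broken link): agent_id=4 -> matches Uma
So 1 of 7 rows is dropped.

SQL:
SELECT a.title, b.name AS agent
FROM tickets a
INNER JOIN agents b ON a.agent_id = b.id

Result:
title        | agent
-------------+------
Missing icon | Fiona
Bad redirect | Uma  
Stale cache  | Uma  
Wrong total  | Chris
Memory leak  | Fiona
Broken link  | Uma  


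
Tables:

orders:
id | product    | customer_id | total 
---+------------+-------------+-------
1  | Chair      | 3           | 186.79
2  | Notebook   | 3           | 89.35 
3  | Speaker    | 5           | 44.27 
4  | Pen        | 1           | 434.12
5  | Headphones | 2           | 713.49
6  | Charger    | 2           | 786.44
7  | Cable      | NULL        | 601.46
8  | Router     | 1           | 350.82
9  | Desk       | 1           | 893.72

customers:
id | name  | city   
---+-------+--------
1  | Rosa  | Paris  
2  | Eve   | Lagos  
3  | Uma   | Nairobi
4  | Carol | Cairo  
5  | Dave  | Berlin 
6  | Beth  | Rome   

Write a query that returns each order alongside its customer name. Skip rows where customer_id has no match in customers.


INNER JOIN keeps only orders rows whose customer_id matches an id in customers. Walk through each order:
  - order 1 (Chair): customer_id=3 -> matches Uma
  - order 2 (Notebook): customer_id=3 -> matches Uma
  - order 3 (Speaker): customer_id=5 -> matches Dave
  - order 4 (Pen): customer_id=1 -> matches Rosa
  - order 5 (Headphones): customer_id=2 -> matches Eve
  - order 6 (Charger): customer_id=2 -> matches Eve
  - order 7 (Cable): customer_id=NULL, no match -> dropped
  - order 8 (Router): customer_id=1 -> matches Rosa
  - order 9 (Desk): customer_id=1 -> matches Rosa
So 1 of 9 rows is dropped.

SQL:
SELECT a.product, b.name AS customer
FROM orders a
INNER JOIN customers b ON a.customer_id = b.id

Result:
product    | customer
-----------+---------
Chair      | Uma     
Notebook   | Uma     
Speaker    | Dave    
Pen        | Rosa    
Headphones | Eve     
Charger    | Eve     
Router     | Rosa    
Desk       | Rosa    


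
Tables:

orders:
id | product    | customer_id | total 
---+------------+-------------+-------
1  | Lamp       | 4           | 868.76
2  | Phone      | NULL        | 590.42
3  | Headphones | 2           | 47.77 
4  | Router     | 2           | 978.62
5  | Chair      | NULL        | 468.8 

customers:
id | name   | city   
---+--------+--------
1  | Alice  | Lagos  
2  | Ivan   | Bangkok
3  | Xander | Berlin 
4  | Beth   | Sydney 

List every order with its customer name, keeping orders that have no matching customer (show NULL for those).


LEFT JOIN keeps every row from orders (the left table); where customer_id has no match in customers, the customer columns become NULL. Walk through each order:
  - order 1 (Lamp): customer_id=4 -> matches Beth
  - order 2 (Phone): customer_id=NULL, no match -> kept with NULL
  - order 3 (Headphones): customer_id=2 -> matches Ivan
  - order 4 (Router): customer_id=2 -> matches Ivan
  - order 5 (Chair): customer_id=NULL, no match -> kept with NULL
All 5 rows appear; 2 have NULL customer.

SQL:
SELECT a.product, b.name AS customer
FROM orders a
LEFT JOIN customers b ON a.customer_id = b.id

Result:
product    | customer
-----------+---------
Lamp       | Beth    
Phone      | NULL    
Headphones | Ivan    
Router     | Ivan    
Chair      | NULL    


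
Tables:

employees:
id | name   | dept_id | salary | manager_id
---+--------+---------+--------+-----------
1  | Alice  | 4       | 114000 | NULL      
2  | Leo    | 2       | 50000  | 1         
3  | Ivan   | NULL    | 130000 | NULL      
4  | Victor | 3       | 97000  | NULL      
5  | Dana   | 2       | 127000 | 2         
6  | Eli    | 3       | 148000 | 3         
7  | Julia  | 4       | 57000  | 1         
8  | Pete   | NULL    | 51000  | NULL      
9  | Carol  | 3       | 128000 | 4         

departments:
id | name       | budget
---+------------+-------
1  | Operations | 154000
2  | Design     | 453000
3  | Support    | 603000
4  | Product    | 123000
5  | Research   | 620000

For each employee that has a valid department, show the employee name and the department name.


INNER JOIN keeps only employees rows whose dept_id matches an id in departments. Walk through each employee:
  - employee 1 (Alice): dept_id=4 -> matches Product
  - employee 2 (Leo): dept_id=2 -> matches Design
  - employee 3 (Ivan): dept_id=NULL, no match -> dropped
  - employee 4 (Victor): dept_id=3 -> matches Support
  - employee 5 (Dana): dept_id=2 -> matches Design
  - employee 6 (Eli): dept_id=3 -> matches Support
  - employee 7 (Julia): dept_id=4 -> matches Product
  - employee 8 (Pete): dept_id=NULL, no match -> dropped
  - employee 9 (Carol): dept_id=3 -> matches Support
So 2 of 9 rows are dropped.

SQL:
SELECT a.name, b.name AS department
FROM employees a
INNER JOIN departments b ON a.dept_id = b.id

Result:
name   | department
-------+-----------
Alice  | Product   
Leo    | Design    
Victor | Support   
Dana   | Design    
Eli    | Support   
Julia  | Product   
Carol  | Support   


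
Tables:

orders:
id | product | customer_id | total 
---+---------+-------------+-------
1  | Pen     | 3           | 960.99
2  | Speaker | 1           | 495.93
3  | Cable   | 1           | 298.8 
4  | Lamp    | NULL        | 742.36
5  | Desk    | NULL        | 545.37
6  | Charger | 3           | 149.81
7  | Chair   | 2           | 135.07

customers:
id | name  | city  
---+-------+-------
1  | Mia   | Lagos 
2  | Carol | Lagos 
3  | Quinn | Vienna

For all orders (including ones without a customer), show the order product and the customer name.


LEFT JOIN keeps every row from orders (the left table); where customer_id has no match in customers, the customer columns become NULL. Walk through each order:
  - order 1 (Pen): customer_id=3 -> matches Quinn
  - order 2 (Speaker): customer_id=1 -> matches Mia
  - order 3 (Cable): customer_id=1 -> matches Mia
  - order 4 (Lamp): customer_id=NULL, no match -> kept with NULL
  - order 5 (Desk): customer_id=NULL, no match -> kept with NULL
  - order 6 (Charger): customer_id=3 -> matches Quinn
  - order 7 (Chair): customer_id=2 -> matches Carol
All 7 rows appear; 2 have NULL customer.

SQL:
SELECT a.product, b.name AS customer
FROM orders a
LEFT JOIN customers b ON a.customer_id = b.id

Result:
product | customer
--------+---------
Pen     | Quinn   
Speaker | Mia     
Cable   | Mia     
Lamp    | NULL    
Desk    | NULL    
Charger | Quinn   
Chair   | Carol   


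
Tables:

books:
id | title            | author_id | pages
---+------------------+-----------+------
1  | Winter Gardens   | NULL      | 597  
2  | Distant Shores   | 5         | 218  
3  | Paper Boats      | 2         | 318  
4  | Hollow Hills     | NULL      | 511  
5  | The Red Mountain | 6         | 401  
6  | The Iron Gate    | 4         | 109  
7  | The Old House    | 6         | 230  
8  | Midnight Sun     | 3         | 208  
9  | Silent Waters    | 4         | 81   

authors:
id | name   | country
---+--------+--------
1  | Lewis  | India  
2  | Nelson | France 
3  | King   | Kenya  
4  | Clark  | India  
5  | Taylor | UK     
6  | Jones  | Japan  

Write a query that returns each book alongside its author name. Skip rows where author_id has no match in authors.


INNER JOIN keeps only books rows whose author_id matches an id in authors. Walk through each book:
  - book 1 (Winter Gardens): author_id=NULL, no match -> dropped
  - book 2 (Distant Shores): author_id=5 -> matches Taylor
  - book 3 (Paper Boats): author_id=2 -> matches Nelson
  - book 4 (Hollow Hills): author_id=NULL, no match -> dropped
  - book 5 (The Red Mountain): author_id=6 -> matches Jones
  - book 6 (The Iron Gate): author_id=4 -> matches Clark
  - book 7 (The Old House): author_id=6 -> matches Jones
  - book 8 (Midnight Sun): author_id=3 -> matches King
  - book 9 (Silent Waters): author_id=4 -> matches Clark
So 2 of 9 rows are dropped.

SQL:
SELECT a.title, b.name AS author
FROM books a
INNER JOIN authors b ON a.author_id = b.id

Result:
title            | author
-----------------+-------
Distant Shores   | Taylor
Paper Boats      | Nelson
The Red Mountain | Jones 
The Iron Gate    | Clark 
The Old House    | Jones 
Midnight Sun     | King  
Silent Waters    | Clark 


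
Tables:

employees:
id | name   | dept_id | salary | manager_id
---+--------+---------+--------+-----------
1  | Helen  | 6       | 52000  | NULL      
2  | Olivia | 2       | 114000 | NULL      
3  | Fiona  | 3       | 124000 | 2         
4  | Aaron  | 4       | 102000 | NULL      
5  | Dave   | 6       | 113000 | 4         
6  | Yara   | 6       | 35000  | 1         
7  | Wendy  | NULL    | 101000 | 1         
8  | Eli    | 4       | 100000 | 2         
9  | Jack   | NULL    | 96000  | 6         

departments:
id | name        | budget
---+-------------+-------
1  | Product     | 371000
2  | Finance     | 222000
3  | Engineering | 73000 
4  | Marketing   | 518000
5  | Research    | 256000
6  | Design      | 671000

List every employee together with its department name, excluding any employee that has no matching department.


INNER JOIN keeps only employees rows whose dept_id matches an id in departments. Walk through each employee:
  - employee 1 (Helen): dept_id=6 -> matches Design
  - employee 2 (Olivia): dept_id=2 -> matches Finance
  - employee 3 (Fiona): dept_id=3 -> matches Engineering
  - employee 4 (Aaron): dept_id=4 -> matches Marketing
  - employee 5 (Dave): dept_id=6 -> matches Design
  - employee 6 (Yara): dept_id=6 -> matches Design
  - employee 7 (Wendy): dept_id=NULL, no match -> dropped
  - employee 8 (Eli): dept_id=4 -> matches Marketing
  - employee 9 (Jack): dept_id=NULL, no match -> dropped
So 2 of 9 rows are dropped.

SQL:
SELECT a.name, b.name AS department
FROM employees a
INNER JOIN departments b ON a.dept_id = b.id

Result:
name   | department 
-------+------------
Helen  | Design     
Olivia | Finance    
Fiona  | Engineering
Aaron  | Marketing  
Dave   | Design     
Yara   | Design     
Eli    | Marketing  


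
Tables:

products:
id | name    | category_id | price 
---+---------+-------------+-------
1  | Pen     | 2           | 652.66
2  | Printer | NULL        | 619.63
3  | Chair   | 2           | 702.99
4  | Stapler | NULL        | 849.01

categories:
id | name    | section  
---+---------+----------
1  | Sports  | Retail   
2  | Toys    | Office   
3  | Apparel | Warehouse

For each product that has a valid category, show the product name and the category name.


INNER JOIN keeps only products rows whose category_id matches an id in categories. Walk through each product:
  - product 1 (Pen): category_id=2 -> matches Toys
  - product 2 (Printer): category_id=NULL, no match -> dropped
  - product 3 (Chair): category_id=2 -> matches Toys
  - product 4 (Stapler): category_id=NULL, no match -> dropped
So 2 of 4 rows are dropped.

SQL:
SELECT a.name, b.name AS category
FROM products a
INNER JOIN categories b ON a.category_id = b.id

Result:
name  | category
------+---------
Pen   | Toys    
Chair | Toys    


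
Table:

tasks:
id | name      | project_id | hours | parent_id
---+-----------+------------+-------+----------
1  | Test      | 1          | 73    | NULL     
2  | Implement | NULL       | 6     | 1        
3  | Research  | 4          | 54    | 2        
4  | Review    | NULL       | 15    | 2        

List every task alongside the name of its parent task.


This is a self-join: tasks is joined to a second copy of itself, matching each row's parent_id to another row's id. Use LEFT JOIN so rows with parent_id=NULL are kept.
  - task 1 (Test): parent_id=NULL -> NULL
  - task 2 (Implement): parent_id=1 -> Test
  - task 3 (Research): parent_id=2 -> Implement
  - task 4 (Review): parent_id=2 -> Implement

SQL:
SELECT a.name AS item, b.name AS parent
FROM tasks a
LEFT JOIN tasks b ON a.parent_id = b.id

Result:
item      | parent   
----------+----------
Test      | NULL     
Implement | Test     
Research  | Implement
Review    | Implement


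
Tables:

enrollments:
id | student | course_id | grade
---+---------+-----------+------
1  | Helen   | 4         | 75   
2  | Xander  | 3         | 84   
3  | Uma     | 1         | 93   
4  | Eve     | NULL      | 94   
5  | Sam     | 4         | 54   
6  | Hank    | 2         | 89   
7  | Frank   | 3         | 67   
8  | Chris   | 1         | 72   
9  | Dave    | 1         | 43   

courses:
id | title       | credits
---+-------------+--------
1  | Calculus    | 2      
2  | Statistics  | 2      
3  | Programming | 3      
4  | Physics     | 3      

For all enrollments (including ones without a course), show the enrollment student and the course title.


LEFT JOIN keeps every row from enrollments (the left table); where course_id has no match in courses, the course columns become NULL. Walk through each enrollment:
  - enrollment 1 (Helen): course_id=4 -> matches Physics
  - enrollment 2 (Xander): course_id=3 -> matches Programming
  - enrollment 3 (Uma): course_id=1 -> matches Calculus
  - enrollment 4 (Eve): course_id=NULL, no match -> kept with NULL
  - enrollment 5 (Sam): course_id=4 -> matches Physics
  - enrollment 6 (Hank): course_id=2 -> matches Statistics
  - enrollment 7 (Frank): course_id=3 -> matches Programming
  - enrollment 8 (Chris): course_id=1 -> matches Calculus
  - enrollment 9 (Dave): course_id=1 -> matches Calculus
All 9 rows appear; 1 has NULL course.

SQL:
SELECT a.student, b.title AS course
FROM enrollments a
LEFT JOIN courses b ON a.course_id = b.id

Result:
student | course     
--------+------------
Helen   | Physics    
Xander  | Programming
Uma     | Calculus   
Eve     | NULL       
Sam     | Physics    
Hank    | Statistics 
Frank   | Programming
Chris   | Calculus   
Dave    | Calculus   


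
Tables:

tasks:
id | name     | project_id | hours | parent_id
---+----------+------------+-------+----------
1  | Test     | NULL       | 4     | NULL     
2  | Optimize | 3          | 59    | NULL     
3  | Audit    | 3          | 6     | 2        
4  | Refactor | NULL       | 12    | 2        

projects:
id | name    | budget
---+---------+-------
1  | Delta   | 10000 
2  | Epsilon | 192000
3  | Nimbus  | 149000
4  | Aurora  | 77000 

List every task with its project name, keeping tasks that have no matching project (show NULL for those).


LEFT JOIN keeps every row from tasks (the left table); where project_id has no match in projects, the project columns become NULL. Walk through each task:
  - task 1 (Test): project_id=NULL, no match -> kept with NULL
  - task 2 (Optimize): project_id=3 -> matches Nimbus
  - task 3 (Audit): project_id=3 -> matches Nimbus
  - task 4 (Refactor): project_id=NULL, no match -> kept with NULL
All 4 rows appear; 2 have NULL project.

SQL:
SELECT a.name, b.name AS project
FROM tasks a
LEFT JOIN projects b ON a.project_id = b.id

Result:
name     | project
---------+--------
Test     | NULL   
Optimize | Nimbus 
Audit    | Nimbus 
Refactor | NULL   


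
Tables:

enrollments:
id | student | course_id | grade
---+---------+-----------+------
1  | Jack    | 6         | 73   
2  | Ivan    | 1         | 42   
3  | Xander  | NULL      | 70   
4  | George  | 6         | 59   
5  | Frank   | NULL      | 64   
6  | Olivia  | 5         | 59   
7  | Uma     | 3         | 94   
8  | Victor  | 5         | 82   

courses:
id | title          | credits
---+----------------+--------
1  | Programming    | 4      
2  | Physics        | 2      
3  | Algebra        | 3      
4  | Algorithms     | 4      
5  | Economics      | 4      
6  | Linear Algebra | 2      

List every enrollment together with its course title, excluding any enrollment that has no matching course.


INNER JOIN keeps only enrollments rows whose course_id matches an id in courses. Walk through each enrollment:
  - enrollment 1 (Jack): course_id=6 -> matches Linear Algebra
  - enrollment 2 (Ivan): course_id=1 -> matches Programming
  - enrollment 3 (Xander): course_id=NULL, no match -> dropped
  - enrollment 4 (George): course_id=6 -> matches Linear Algebra
  - enrollment 5 (Frank): course_id=NULL, no match -> dropped
  - enrollment 6 (Olivia): course_id=5 -> matches Economics
  - enrollment 7 (Uma): course_id=3 -> matches Algebra
  - enrollment 8 (Victor): course_id=5 -> matches Economics
So 2 of 8 rows are dropped.

SQL:
SELECT a.student, b.title AS course
FROM enrollments a
INNER JOIN courses b ON a.course_id = b.id

Result:
student | course        
--------+---------------
Jack    | Linear Algebra
Ivan    | Programming   
George  | Linear Algebra
Olivia  | Economics     
Uma     | Algebra       
Victor  | Economics     


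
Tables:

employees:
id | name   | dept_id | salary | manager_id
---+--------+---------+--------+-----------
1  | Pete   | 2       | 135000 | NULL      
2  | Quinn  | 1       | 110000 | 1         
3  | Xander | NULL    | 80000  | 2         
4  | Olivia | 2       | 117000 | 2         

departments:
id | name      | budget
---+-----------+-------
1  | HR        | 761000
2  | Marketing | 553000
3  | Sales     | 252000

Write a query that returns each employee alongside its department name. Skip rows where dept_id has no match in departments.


INNER JOIN keeps only employees rows whose dept_id matches an id in departments. Walk through each employee:
  - employee 1 (Pete): dept_id=2 -> matches Marketing
  - employee 2 (Quinn): dept_id=1 -> matches HR
  - employee 3 (Xander): dept_id=NULL, no match -> dropped
  - employee 4 (Olivia): dept_id=2 -> matches Marketing
So 1 of 4 rows is dropped.

SQL:
SELECT a.name, b.name AS department
FROM employees a
INNER JOIN departments b ON a.dept_id = b.id

Result:
name   | department
-------+-----------
Pete   | Marketing 
Quinn  | HR        
Olivia | Marketing 


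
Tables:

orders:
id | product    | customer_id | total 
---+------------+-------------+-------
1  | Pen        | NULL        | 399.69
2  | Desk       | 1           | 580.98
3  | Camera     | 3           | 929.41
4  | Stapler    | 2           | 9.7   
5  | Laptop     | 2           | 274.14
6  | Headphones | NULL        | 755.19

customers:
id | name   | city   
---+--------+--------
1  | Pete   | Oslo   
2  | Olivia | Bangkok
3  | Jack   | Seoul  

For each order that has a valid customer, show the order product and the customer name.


INNER JOIN keeps only orders rows whose customer_id matches an id in customers. Walk through each order:
  - order 1 (Pen): customer_id=NULL, no match -> dropped
  - order 2 (Desk): customer_id=1 -> matches Pete
  - order 3 (Camera): customer_id=3 -> matches Jack
  - order 4 (Stapler): customer_id=2 -> matches Olivia
  - order 5 (Laptop): customer_id=2 -> matches Olivia
  - order 6 (Headphones): customer_id=NULL, no match -> dropped
So 2 of 6 rows are dropped.

SQL:
SELECT a.product, b.name AS customer
FROM orders a
INNER JOIN customers b ON a.customer_id = b.id

Result:
product | customer
--------+---------
Desk    | Pete    
Camera  | Jack    
Stapler | Olivia  
Laptop  | Olivia  


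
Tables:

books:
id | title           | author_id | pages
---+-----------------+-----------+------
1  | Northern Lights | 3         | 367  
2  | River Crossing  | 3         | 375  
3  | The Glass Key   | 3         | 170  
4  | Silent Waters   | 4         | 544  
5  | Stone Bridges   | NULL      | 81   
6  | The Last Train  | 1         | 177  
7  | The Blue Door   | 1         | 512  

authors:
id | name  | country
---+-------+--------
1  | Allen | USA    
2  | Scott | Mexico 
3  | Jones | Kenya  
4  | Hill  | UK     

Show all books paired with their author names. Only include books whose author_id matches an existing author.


INNER JOIN keeps only books rows whose author_id matches an id in authors. Walk through each book:
  - book 1 (Northern Lights): author_id=3 -> matches Jones
  - book 2 (River Crossing): author_id=3 -> matches Jones
  - book 3 (The Glass Key): author_id=3 -> matches Jones
  - book 4 (Silent Waters): author_id=4 -> matches Hill
  - book 5 (Stone Bridges): author_id=NULL, no match -> dropped
  - book 6 (The Last Train): author_id=1 -> matches Allen
  - book 7 (The Blue Door): author_id=1 -> matches Allen
So 1 of 7 rows is dropped.

SQL:
SELECT a.title, b.name AS author
FROM books a
INNER JOIN authors b ON a.author_id = b.id

Result:
title           | author
----------------+-------
Northern Lights | Jones 
River Crossing  | Jones 
The Glass Key   | Jones 
Silent Waters   | Hill  
The Last Train  | Allen 
The Blue Door   | Allen 


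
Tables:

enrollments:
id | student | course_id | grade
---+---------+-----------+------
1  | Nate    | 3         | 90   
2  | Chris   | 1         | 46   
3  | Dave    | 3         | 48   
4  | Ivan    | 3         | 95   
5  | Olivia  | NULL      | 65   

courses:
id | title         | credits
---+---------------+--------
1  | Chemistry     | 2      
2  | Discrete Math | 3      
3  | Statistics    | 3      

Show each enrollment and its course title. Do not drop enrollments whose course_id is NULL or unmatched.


LEFT JOIN keeps every row from enrollments (the left table); where course_id has no match in courses, the course columns become NULL. Walk through each enrollment:
  - enrollment 1 (Nate): course_id=3 -> matches Statistics
  - enrollment 2 (Chris): course_id=1 -> matches Chemistry
  - enrollment 3 (Dave): course_id=3 -> matches Statistics
  - enrollment 4 (Ivan): course_id=3 -> matches Statistics
  - enrollment 5 (Olivia): course_id=NULL, no match -> kept with NULL
All 5 rows appear; 1 has NULL course.

SQL:
SELECT a.student, b.title AS course
FROM enrollments a
LEFT JOIN courses b ON a.course_id = b.id

Result:
student | course    
--------+-----------
Nate    | Statistics
Chris   | Chemistry 
Dave    | Statistics
Ivan    | Statistics
Olivia  | NULL      


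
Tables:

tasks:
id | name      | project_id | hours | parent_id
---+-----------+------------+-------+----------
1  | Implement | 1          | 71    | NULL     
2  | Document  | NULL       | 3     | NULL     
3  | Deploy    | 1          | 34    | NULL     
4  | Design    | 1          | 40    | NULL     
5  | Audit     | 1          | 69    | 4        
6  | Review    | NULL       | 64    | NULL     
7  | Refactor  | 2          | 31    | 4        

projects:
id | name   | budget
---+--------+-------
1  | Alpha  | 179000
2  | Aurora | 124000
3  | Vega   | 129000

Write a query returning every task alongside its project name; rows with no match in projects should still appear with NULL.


LEFT JOIN keeps every row from tasks (the left table); where project_id has no match in projects, the project columns become NULL. Walk through each task:
  - task 1 (Implement): project_id=1 -> matches Alpha
  - task 2 (Document): project_id=NULL, no match -> kept with NULL
  - task 3 (Deploy): project_id=1 -> matches Alpha
  - task 4 (Design): project_id=1 -> matches Alpha
  - task 5 (Audit): project_id=1 -> matches Alpha
  - task 6 (Review): project_id=NULL, no match -> kept with NULL
  - task 7 (Refactor): project_id=2 -> matches Aurora
All 7 rows appear; 2 have NULL project.

SQL:
SELECT a.name, b.name AS project
FROM tasks a
LEFT JOIN projects b ON a.project_id = b.id

Result:
name      | project
----------+--------
Implement | Alpha  
Document  | NULL   
Deploy    | Alpha  
Design    | Alpha  
Audit     | Alpha  
Review    | NULL   
Refactor  | Aurora 


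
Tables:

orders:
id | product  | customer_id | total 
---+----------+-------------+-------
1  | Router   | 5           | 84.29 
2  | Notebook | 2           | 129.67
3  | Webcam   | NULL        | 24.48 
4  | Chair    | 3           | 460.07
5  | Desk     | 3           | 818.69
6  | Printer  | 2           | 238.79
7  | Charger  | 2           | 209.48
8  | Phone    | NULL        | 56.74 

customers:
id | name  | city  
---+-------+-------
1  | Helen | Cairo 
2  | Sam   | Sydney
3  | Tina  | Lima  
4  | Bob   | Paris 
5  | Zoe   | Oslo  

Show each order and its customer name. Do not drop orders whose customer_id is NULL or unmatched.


LEFT JOIN keeps every row from orders (the left table); where customer_id has no match in customers, the customer columns become NULL. Walk through each order:
  - order 1 (Router): customer_id=5 -> matches Zoe
  - order 2 (Notebook): customer_id=2 -> matches Sam
  - order 3 (Webcam): customer_id=NULL, no match -> kept with NULL
  - order 4 (Chair): customer_id=3 -> matches Tina
  - order 5 (Desk): customer_id=3 -> matches Tina
  - order 6 (Printer): customer_id=2 -> matches Sam
  - order 7 (Charger): customer_id=2 -> matches Sam
  - order 8 (Phone): customer_id=NULL, no match -> kept with NULL
All 8 rows appear; 2 have NULL customer.

SQL:
SELECT a.product, b.name AS customer
FROM orders a
LEFT JOIN customers b ON a.customer_id = b.id

Result:
product  | customer
---------+---------
Router   | Zoe     
Notebook | Sam     
Webcam   | NULL    
Chair    | Tina    
Desk     | Tina    
Printer  | Sam     
Charger  | Sam     
Phone    | NULL    


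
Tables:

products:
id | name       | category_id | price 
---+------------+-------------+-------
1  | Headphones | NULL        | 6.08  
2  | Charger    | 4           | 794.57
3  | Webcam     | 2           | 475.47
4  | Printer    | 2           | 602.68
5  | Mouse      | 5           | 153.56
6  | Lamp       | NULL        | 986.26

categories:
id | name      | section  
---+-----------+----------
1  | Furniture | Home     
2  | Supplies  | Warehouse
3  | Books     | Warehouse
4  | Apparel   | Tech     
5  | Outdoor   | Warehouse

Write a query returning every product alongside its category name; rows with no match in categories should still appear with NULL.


LEFT JOIN keeps every row from products (the left table); where category_id has no match in categories, the category columns become NULL. Walk through each product:
  - product 1 (Headphones): category_id=NULL, no match -> kept with NULL
  - product 2 (Charger): category_id=4 -> matches Apparel
  - product 3 (Webcam): category_id=2 -> matches Supplies
  - product 4 (Printer): category_id=2 -> matches Supplies
  - product 5 (Mouse): category_id=5 -> matches Outdoor
  - product 6 (Lamp): category_id=NULL, no match -> kept with NULL
All 6 rows appear; 2 have NULL category.

SQL:
SELECT a.name, b.name AS category
FROM products a
LEFT JOIN categories b ON a.category_id = b.id

Result:
name       | category
-----------+---------
Headphones | NULL    
Charger    | Apparel 
Webcam     | Supplies
Printer    | Supplies
Mouse      | Outdoor 
Lamp       | NULL    


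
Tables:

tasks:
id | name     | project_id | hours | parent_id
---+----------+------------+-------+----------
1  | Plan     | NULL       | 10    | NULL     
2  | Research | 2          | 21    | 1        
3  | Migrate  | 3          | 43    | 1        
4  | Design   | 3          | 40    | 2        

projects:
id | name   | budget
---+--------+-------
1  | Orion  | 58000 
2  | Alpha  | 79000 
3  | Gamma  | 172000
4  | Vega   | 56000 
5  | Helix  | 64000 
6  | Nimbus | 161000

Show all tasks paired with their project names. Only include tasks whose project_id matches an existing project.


INNER JOIN keeps only tasks rows whose project_id matches an id in projects. Walk through each task:
  - task 1 (Plan): project_id=NULL, no match -> dropped
  - task 2 (Research): project_id=2 -> matches Alpha
  - task 3 (Migrate): project_id=3 -> matches Gamma
  - task 4 (Design): project_id=3 -> matches Gamma
So 1 of 4 rows is dropped.

SQL:
SELECT a.name, b.name AS project
FROM tasks a
INNER JOIN projects b ON a.project_id = b.id

Result:
name     | project
---------+--------
Research | Alpha  
Migrate  | Gamma  
Design   | Gamma  


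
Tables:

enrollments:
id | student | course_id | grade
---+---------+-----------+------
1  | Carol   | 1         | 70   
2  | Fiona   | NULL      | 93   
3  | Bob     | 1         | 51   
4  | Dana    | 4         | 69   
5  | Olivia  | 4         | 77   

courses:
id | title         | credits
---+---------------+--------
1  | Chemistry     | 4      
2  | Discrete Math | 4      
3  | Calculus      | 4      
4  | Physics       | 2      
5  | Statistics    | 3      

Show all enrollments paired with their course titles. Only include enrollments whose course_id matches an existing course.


INNER JOIN keeps only enrollments rows whose course_id matches an id in courses. Walk through each enrollment:
  - enrollment 1 (Carol): course_id=1 -> matches Chemistry
  - enrollment 2 (Fiona): course_id=NULL, no match -> dropped
  - enrollment 3 (Bob): course_id=1 -> matches Chemistry
  - enrollment 4 (Dana): course_id=4 -> matches Physics
  - enrollment 5 (Olivia): course_id=4 -> matches Physics
So 1 of 5 rows is dropped.

SQL:
SELECT a.student, b.title AS course
FROM enrollments a
INNER JOIN courses b ON a.course_id = b.id

Result:
student | course   
--------+----------
Carol   | Chemistry
Bob     | Chemistry
Dana    | Physics  
Olivia  | Physics  
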